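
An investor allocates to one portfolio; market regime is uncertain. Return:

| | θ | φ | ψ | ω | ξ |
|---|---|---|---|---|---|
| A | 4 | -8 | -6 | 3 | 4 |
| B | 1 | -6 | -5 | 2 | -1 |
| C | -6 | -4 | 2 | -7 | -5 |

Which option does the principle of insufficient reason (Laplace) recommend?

Row averages: A=-0.6, B=-1.8, C=-4
Highest average = -0.6 → A.

A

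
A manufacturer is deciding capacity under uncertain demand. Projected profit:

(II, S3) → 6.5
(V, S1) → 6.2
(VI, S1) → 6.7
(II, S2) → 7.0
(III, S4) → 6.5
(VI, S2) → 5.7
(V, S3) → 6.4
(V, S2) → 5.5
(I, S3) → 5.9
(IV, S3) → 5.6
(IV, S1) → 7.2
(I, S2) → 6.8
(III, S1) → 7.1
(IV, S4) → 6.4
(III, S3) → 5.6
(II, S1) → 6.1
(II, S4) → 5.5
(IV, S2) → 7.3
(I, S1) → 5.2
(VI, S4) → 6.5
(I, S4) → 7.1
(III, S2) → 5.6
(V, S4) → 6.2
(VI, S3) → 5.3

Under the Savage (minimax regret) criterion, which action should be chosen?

IV

Column bests: S1=7.2, S2=7.3, S3=6.5, S4=7.1.
I regrets: 2.0, 0.5, 0.6, 0.0 → max 2.0
II regrets: 1.1, 0.3, 0.0, 1.6 → max 1.6
III regrets: 0.1, 1.7, 0.9, 0.6 → max 1.7
IV regrets: 0.0, 0.0, 0.9, 0.7 → max 0.9
V regrets: 1.0, 1.8, 0.1, 0.9 → max 1.8
VI regrets: 0.5, 1.6, 1.2, 0.6 → max 1.6
Smallest max regret = 0.9 → IV.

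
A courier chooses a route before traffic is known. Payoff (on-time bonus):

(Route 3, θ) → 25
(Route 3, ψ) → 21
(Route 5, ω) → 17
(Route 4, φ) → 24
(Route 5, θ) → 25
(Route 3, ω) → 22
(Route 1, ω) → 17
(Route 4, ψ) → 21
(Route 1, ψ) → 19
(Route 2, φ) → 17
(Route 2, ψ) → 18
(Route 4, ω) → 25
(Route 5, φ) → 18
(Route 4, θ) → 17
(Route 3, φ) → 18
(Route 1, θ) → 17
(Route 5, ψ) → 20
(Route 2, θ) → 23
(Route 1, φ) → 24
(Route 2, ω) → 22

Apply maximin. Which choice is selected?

Route 3

Row minima: Route 1=17, Route 2=17, Route 3=18, Route 4=17, Route 5=17
Best worst-case = 18 → Route 3.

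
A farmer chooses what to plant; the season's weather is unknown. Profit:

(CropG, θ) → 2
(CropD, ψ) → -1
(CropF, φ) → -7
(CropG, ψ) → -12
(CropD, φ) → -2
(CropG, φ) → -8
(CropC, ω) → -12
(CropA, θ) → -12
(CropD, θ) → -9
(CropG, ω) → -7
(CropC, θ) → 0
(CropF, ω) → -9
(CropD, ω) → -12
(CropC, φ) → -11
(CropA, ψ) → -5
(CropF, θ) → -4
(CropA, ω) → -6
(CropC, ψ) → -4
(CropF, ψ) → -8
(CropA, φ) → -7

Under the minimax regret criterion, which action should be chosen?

CropF

Column bests: θ=2, φ=-2, ψ=-1, ω=-6.
CropC regrets: 2, 9, 3, 6 → max 9
CropA regrets: 14, 5, 4, 0 → max 14
CropG regrets: 0, 6, 11, 1 → max 11
CropF regrets: 6, 5, 7, 3 → max 7
CropD regrets: 11, 0, 0, 6 → max 11
Smallest max regret = 7 → CropF.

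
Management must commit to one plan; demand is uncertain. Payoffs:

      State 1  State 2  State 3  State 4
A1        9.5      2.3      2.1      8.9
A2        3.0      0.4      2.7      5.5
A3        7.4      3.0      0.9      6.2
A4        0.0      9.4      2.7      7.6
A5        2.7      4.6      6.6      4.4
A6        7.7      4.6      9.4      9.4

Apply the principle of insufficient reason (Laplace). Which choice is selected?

A6

Row averages: A1=5.7, A2=2.9, A3=4.375, A4=4.925, A5=4.575, A6=7.775
Highest average = 7.775 → A6.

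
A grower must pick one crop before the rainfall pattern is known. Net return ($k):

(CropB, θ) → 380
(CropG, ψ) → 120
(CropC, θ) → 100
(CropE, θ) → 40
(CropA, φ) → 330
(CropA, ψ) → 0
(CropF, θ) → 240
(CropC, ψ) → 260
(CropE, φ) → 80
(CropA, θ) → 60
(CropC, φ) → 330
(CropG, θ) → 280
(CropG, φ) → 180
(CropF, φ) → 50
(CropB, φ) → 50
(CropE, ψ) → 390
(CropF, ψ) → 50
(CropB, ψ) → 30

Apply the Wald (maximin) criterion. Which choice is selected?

CropG

Row minima: CropB=30, CropC=100, CropG=120, CropA=0, CropE=40, CropF=50
Best worst-case = 120 → CropG.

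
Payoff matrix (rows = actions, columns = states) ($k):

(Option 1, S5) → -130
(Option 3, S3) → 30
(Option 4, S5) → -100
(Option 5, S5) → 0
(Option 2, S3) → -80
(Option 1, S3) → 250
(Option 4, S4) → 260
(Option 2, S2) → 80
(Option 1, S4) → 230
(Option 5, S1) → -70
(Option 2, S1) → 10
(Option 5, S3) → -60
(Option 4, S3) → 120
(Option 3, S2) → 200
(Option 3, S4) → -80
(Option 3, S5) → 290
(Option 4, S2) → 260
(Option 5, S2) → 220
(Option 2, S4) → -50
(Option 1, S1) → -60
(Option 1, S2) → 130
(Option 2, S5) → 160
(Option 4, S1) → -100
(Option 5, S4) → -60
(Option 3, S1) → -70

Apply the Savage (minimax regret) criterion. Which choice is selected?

Column bests: S1=10, S2=260, S3=250, S4=260, S5=290.
Option 1 regrets: 70, 130, 0, 30, 420 → max 420
Option 2 regrets: 0, 180, 330, 310, 130 → max 330
Option 3 regrets: 80, 60, 220, 340, 0 → max 340
Option 4 regrets: 110, 0, 130, 0, 390 → max 390
Option 5 regrets: 80, 40, 310, 320, 290 → max 320
Smallest max regret = 320 → Option 5.

Option 5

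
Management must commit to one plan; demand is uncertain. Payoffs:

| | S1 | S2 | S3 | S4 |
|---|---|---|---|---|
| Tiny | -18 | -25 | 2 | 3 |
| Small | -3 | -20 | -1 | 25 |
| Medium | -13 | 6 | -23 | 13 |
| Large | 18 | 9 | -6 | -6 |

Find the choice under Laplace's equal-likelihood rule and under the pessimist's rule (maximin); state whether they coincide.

laplace → Large; maximin → Large (agree)

Row averages: Tiny=-9.5, Small=0.25, Medium=-4.25, Large=3.75
Highest average = 3.75 → Large.
Row minima: Tiny=-25, Small=-20, Medium=-23, Large=-6
Best worst-case = -6 → Large.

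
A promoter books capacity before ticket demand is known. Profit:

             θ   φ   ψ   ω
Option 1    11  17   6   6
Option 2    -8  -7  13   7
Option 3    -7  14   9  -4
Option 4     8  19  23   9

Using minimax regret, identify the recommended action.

Column bests: θ=11, φ=19, ψ=23, ω=9.
Option 1 regrets: 0, 2, 17, 3 → max 17
Option 2 regrets: 19, 26, 10, 2 → max 26
Option 3 regrets: 18, 5, 14, 13 → max 18
Option 4 regrets: 3, 0, 0, 0 → max 3
Smallest max regret = 3 → Option 4.

Option 4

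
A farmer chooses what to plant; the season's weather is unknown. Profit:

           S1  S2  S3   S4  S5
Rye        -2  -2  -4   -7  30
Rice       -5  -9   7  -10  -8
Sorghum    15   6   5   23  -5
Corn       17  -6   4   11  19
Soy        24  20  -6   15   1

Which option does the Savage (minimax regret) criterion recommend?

Column bests: S1=24, S2=20, S3=7, S4=23, S5=30.
Rye regrets: 26, 22, 11, 30, 0 → max 30
Rice regrets: 29, 29, 0, 33, 38 → max 38
Sorghum regrets: 9, 14, 2, 0, 35 → max 35
Corn regrets: 7, 26, 3, 12, 11 → max 26
Soy regrets: 0, 0, 13, 8, 29 → max 29
Smallest max regret = 26 → Corn.

Corn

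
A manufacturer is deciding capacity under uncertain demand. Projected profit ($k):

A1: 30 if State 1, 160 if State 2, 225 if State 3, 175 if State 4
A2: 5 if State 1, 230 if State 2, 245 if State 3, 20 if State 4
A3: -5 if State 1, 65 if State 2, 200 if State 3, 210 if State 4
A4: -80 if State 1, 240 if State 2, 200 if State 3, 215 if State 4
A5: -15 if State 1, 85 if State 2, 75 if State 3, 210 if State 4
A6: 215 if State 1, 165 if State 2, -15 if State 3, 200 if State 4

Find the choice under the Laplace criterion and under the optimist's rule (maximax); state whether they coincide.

laplace → A1; maximax → A2 (disagree)

Row averages: A1=147.5, A2=125, A3=117.5, A4=143.75, A5=88.75, A6=141.25
Highest average = 147.5 → A1.
Row maxima: A1=225, A2=245, A3=210, A4=240, A5=210, A6=215
Best best-case = 245 → A2.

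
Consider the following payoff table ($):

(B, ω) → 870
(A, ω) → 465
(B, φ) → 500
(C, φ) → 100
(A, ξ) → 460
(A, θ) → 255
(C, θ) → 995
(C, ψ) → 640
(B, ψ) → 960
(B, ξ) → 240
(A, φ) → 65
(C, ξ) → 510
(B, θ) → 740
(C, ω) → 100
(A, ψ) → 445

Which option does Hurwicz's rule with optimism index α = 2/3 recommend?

A: 2/3·465 + 1/3·65 = 995/3
B: 2/3·960 + 1/3·240 = 720
C: 2/3·995 + 1/3·100 = 2090/3
Highest Hurwicz score = 720 → B.

B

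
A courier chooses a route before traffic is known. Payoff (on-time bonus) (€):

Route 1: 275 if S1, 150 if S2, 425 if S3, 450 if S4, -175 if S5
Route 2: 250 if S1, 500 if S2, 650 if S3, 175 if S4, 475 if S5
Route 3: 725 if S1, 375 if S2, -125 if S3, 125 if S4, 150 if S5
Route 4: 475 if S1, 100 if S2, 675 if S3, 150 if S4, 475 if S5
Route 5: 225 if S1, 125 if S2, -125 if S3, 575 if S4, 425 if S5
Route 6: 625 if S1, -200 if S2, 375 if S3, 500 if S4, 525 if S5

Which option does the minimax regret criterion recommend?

Route 4

Column bests: S1=725, S2=500, S3=675, S4=575, S5=525.
Route 1 regrets: 450, 350, 250, 125, 700 → max 700
Route 2 regrets: 475, 0, 25, 400, 50 → max 475
Route 3 regrets: 0, 125, 800, 450, 375 → max 800
Route 4 regrets: 250, 400, 0, 425, 50 → max 425
Route 5 regrets: 500, 375, 800, 0, 100 → max 800
Route 6 regrets: 100, 700, 300, 75, 0 → max 700
Smallest max regret = 425 → Route 4.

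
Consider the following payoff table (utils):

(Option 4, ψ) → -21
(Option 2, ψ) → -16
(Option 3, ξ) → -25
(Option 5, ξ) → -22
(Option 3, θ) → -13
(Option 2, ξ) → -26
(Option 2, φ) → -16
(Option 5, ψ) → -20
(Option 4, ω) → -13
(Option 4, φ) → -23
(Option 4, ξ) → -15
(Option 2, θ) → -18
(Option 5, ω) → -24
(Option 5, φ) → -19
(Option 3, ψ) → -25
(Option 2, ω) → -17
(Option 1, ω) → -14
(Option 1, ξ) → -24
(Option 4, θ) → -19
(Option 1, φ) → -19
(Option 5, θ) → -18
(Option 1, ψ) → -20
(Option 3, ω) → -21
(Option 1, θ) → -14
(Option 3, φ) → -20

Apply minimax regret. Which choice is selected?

Option 4

Column bests: θ=-13, φ=-16, ψ=-16, ω=-13, ξ=-15.
Option 1 regrets: 1, 3, 4, 1, 9 → max 9
Option 2 regrets: 5, 0, 0, 4, 11 → max 11
Option 3 regrets: 0, 4, 9, 8, 10 → max 10
Option 4 regrets: 6, 7, 5, 0, 0 → max 7
Option 5 regrets: 5, 3, 4, 11, 7 → max 11
Smallest max regret = 7 → Option 4.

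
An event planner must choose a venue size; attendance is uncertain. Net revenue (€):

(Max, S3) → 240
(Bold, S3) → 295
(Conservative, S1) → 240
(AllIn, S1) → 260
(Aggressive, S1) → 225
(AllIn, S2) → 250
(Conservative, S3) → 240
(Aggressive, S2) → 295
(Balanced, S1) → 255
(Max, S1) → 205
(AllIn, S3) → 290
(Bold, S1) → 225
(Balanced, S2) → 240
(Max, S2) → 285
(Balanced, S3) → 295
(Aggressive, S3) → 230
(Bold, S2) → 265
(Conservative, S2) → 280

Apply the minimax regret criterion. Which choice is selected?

Bold

Column bests: S1=260, S2=295, S3=295.
Conservative regrets: 20, 15, 55 → max 55
Balanced regrets: 5, 55, 0 → max 55
Aggressive regrets: 35, 0, 65 → max 65
Bold regrets: 35, 30, 0 → max 35
AllIn regrets: 0, 45, 5 → max 45
Max regrets: 55, 10, 55 → max 55
Smallest max regret = 35 → Bold.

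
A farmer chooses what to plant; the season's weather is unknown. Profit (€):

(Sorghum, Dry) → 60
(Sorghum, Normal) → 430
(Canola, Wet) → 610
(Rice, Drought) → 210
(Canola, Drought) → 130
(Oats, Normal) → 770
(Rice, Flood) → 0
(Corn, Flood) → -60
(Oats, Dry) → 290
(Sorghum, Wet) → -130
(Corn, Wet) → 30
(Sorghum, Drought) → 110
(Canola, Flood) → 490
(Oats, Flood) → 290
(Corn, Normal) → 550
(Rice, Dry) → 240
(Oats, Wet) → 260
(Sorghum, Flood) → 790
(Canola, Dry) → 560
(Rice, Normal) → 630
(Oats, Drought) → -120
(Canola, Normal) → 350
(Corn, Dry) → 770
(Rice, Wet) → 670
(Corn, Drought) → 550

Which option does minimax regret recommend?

Canola

Column bests: Drought=550, Dry=770, Normal=770, Wet=670, Flood=790.
Oats regrets: 670, 480, 0, 410, 500 → max 670
Sorghum regrets: 440, 710, 340, 800, 0 → max 800
Canola regrets: 420, 210, 420, 60, 300 → max 420
Rice regrets: 340, 530, 140, 0, 790 → max 790
Corn regrets: 0, 0, 220, 640, 850 → max 850
Smallest max regret = 420 → Canola.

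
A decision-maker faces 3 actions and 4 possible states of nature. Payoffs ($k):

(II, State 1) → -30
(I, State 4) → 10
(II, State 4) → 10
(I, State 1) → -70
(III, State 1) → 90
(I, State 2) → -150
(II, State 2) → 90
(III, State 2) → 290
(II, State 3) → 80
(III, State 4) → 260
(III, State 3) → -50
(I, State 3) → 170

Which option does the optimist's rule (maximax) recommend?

Row maxima: I=170, II=90, III=290
Best best-case = 290 → III.

III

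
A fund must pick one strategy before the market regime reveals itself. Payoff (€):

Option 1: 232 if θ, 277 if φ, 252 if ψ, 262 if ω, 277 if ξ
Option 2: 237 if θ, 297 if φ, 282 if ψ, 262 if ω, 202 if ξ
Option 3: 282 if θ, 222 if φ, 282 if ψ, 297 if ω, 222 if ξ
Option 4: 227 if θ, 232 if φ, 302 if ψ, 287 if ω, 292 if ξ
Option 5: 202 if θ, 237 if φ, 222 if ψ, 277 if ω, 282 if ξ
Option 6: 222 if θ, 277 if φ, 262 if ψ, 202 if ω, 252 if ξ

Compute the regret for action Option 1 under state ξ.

Best payoff under ξ is 292.
Regret = 292 − 277 = 15.

15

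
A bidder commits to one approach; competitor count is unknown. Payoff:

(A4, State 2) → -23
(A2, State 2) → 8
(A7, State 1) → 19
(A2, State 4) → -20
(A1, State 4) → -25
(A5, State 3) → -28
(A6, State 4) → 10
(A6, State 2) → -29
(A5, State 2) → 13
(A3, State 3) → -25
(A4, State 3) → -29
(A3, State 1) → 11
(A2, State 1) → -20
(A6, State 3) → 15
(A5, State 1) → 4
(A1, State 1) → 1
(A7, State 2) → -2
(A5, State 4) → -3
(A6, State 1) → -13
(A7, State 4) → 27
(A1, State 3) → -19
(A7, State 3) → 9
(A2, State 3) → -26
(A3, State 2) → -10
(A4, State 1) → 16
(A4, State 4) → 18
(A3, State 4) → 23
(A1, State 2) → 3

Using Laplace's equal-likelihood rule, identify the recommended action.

A7

Row averages: A1=-10, A2=-14.5, A3=-0.25, A4=-4.5, A5=-3.5, A6=-4.25, A7=13.25
Highest average = 13.25 → A7.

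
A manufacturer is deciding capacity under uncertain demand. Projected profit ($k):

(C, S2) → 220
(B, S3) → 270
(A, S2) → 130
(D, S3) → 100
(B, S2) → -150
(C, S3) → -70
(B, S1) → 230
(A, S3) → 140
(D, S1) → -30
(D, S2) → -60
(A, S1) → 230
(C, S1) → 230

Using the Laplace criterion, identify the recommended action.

A

Row averages: A=500/3, B=350/3, C=380/3, D=10/3
Highest average = 500/3 → A.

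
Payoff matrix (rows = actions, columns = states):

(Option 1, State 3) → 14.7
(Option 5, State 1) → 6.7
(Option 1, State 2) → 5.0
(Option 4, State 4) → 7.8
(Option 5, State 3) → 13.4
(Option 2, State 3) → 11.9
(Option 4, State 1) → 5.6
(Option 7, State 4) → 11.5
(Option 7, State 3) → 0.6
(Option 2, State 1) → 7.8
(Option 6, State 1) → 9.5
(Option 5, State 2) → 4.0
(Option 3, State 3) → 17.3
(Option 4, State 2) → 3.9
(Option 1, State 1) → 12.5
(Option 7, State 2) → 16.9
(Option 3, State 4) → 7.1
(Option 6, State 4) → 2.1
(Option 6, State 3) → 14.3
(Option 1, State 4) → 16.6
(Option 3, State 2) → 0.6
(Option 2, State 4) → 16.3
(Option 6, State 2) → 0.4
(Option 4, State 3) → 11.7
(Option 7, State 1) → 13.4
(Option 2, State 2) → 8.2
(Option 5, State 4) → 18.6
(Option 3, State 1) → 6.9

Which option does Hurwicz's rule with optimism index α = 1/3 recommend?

Option 1: 1/3·16.6 + 2/3·5.0 = 133/15
Option 2: 1/3·16.3 + 2/3·7.8 = 319/30
Option 3: 1/3·17.3 + 2/3·0.6 = 37/6
Option 4: 1/3·11.7 + 2/3·3.9 = 6.5
Option 5: 1/3·18.6 + 2/3·4.0 = 133/15
Option 6: 1/3·14.3 + 2/3·0.4 = 151/30
Option 7: 1/3·16.9 + 2/3·0.6 = 181/30
Highest Hurwicz score = 319/30 → Option 2.

Option 2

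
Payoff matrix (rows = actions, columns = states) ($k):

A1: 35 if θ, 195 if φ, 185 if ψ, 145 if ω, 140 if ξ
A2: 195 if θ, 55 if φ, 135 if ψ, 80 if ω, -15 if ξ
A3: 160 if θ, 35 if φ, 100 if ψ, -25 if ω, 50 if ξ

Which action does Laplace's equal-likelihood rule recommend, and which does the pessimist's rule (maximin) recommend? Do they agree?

Row averages: A1=140, A2=90, A3=64
Highest average = 140 → A1.
Row minima: A1=35, A2=-15, A3=-25
Best worst-case = 35 → A1.

laplace → A1; maximin → A1 (agree)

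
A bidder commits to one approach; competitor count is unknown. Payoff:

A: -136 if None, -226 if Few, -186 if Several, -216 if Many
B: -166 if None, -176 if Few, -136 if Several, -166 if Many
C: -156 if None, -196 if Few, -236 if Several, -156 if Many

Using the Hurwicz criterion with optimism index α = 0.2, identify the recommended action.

A: 0.2·(-136) + 0.8·(-226) = -208
B: 0.2·(-136) + 0.8·(-176) = -168
C: 0.2·(-156) + 0.8·(-236) = -220
Highest Hurwicz score = -168 → B.

B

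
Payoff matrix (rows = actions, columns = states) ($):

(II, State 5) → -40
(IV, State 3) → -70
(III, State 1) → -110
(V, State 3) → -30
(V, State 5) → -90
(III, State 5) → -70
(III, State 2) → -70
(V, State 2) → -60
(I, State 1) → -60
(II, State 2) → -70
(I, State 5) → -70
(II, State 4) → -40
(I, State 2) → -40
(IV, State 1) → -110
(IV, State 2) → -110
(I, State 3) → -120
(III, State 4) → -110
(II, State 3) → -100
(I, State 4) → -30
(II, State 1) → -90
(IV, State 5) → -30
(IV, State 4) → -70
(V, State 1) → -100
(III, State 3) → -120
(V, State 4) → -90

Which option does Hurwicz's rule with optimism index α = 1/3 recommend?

V

I: 1/3·(-30) + 2/3·(-120) = -90
II: 1/3·(-40) + 2/3·(-100) = -80
III: 1/3·(-70) + 2/3·(-120) = -310/3
IV: 1/3·(-30) + 2/3·(-110) = -250/3
V: 1/3·(-30) + 2/3·(-100) = -230/3
Highest Hurwicz score = -230/3 → V.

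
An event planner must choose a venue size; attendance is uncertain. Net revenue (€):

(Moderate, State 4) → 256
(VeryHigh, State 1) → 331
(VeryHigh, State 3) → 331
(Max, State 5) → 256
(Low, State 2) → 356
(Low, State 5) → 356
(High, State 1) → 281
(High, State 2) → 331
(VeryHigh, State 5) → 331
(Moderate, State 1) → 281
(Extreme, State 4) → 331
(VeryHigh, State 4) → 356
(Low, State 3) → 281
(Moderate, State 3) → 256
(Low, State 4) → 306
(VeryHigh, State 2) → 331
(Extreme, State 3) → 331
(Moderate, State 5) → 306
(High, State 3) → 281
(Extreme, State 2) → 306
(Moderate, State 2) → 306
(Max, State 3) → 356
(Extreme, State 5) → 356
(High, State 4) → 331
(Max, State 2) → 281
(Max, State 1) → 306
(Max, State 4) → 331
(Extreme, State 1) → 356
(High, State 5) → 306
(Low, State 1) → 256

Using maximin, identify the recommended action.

Row minima: Low=256, Moderate=256, High=281, VeryHigh=331, Extreme=306, Max=256
Best worst-case = 331 → VeryHigh.

VeryHigh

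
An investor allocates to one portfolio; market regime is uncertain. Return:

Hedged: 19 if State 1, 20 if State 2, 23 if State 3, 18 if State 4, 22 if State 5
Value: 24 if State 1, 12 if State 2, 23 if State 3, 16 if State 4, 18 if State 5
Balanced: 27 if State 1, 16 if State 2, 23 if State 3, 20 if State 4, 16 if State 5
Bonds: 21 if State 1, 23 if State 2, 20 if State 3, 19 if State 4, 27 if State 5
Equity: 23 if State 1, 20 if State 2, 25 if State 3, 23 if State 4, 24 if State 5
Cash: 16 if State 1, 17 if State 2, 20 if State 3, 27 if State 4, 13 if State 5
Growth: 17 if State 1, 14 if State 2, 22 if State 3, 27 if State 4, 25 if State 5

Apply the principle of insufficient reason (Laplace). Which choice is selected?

Row averages: Hedged=20.4, Value=18.6, Balanced=20.4, Bonds=22, Equity=23, Cash=18.6, Growth=21
Highest average = 23 → Equity.

Equity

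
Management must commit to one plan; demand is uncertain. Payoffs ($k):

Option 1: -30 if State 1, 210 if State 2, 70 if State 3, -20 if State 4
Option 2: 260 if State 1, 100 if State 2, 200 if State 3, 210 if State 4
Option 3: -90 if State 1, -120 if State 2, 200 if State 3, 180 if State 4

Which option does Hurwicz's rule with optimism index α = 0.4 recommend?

Option 2

Option 1: 0.4·210 + 0.6·(-30) = 66
Option 2: 0.4·260 + 0.6·100 = 164
Option 3: 0.4·200 + 0.6·(-120) = 8
Highest Hurwicz score = 164 → Option 2.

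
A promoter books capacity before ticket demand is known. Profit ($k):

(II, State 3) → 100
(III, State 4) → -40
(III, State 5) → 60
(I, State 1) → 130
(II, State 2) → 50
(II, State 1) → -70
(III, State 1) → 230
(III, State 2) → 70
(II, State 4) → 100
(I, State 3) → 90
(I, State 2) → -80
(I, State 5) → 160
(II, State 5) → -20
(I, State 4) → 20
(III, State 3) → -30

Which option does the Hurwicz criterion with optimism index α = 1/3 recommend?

I: 1/3·160 + 2/3·(-80) = 0
II: 1/3·100 + 2/3·(-70) = -40/3
III: 1/3·230 + 2/3·(-40) = 50
Highest Hurwicz score = 50 → III.

III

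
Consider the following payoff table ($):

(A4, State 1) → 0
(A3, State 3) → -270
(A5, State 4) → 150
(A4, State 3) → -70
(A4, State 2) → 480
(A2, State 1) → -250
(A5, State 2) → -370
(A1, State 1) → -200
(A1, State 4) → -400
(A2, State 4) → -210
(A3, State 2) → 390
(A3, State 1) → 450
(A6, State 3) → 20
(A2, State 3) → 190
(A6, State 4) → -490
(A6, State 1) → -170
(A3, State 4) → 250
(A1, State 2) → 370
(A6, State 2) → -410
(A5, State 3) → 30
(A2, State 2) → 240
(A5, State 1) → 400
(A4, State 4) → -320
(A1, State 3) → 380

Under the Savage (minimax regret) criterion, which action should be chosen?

A4

Column bests: State 1=450, State 2=480, State 3=380, State 4=250.
A1 regrets: 650, 110, 0, 650 → max 650
A2 regrets: 700, 240, 190, 460 → max 700
A3 regrets: 0, 90, 650, 0 → max 650
A4 regrets: 450, 0, 450, 570 → max 570
A5 regrets: 50, 850, 350, 100 → max 850
A6 regrets: 620, 890, 360, 740 → max 890
Smallest max regret = 570 → A4.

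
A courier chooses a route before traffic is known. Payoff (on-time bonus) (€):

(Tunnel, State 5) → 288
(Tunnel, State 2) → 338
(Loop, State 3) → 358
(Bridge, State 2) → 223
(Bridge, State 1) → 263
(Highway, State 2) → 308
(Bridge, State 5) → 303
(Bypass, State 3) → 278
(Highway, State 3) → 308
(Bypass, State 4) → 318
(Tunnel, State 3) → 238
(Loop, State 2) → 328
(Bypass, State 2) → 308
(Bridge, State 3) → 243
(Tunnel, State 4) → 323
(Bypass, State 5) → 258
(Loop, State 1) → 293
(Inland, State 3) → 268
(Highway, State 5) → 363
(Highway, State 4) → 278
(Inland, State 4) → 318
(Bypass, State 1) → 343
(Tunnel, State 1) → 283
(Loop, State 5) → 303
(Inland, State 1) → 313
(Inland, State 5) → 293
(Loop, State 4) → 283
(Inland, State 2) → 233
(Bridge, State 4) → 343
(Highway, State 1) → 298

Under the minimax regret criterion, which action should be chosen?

Loop

Column bests: State 1=343, State 2=338, State 3=358, State 4=343, State 5=363.
Highway regrets: 45, 30, 50, 65, 0 → max 65
Loop regrets: 50, 10, 0, 60, 60 → max 60
Tunnel regrets: 60, 0, 120, 20, 75 → max 120
Inland regrets: 30, 105, 90, 25, 70 → max 105
Bridge regrets: 80, 115, 115, 0, 60 → max 115
Bypass regrets: 0, 30, 80, 25, 105 → max 105
Smallest max regret = 60 → Loop.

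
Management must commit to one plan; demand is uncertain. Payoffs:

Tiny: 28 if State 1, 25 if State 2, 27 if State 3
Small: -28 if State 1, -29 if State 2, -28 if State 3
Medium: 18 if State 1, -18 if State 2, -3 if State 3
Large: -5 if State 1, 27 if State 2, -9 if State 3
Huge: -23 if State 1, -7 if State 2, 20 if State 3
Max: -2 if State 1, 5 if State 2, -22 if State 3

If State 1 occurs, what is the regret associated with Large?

33

Best payoff under State 1 is 28.
Regret = 28 − (-5) = 33.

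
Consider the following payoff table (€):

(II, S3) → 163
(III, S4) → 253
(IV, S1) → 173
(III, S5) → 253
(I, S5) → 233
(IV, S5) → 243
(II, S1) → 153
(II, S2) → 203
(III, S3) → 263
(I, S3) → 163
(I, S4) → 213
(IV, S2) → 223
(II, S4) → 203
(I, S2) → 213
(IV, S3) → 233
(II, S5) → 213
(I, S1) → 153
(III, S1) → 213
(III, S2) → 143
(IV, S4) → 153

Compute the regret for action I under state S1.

60

Best payoff under S1 is 213.
Regret = 213 − 153 = 60.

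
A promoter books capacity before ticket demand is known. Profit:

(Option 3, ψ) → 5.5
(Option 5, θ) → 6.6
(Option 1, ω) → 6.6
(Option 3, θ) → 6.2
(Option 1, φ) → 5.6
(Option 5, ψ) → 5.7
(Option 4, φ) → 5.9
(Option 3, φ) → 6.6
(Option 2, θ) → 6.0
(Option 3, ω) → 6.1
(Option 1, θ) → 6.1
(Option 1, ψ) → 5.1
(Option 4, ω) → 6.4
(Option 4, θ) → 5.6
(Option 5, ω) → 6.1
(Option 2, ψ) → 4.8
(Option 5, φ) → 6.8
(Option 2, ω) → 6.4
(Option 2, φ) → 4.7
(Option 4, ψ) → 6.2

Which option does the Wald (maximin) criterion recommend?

Row minima: Option 1=5.1, Option 2=4.7, Option 3=5.5, Option 4=5.6, Option 5=5.7
Best worst-case = 5.7 → Option 5.

Option 5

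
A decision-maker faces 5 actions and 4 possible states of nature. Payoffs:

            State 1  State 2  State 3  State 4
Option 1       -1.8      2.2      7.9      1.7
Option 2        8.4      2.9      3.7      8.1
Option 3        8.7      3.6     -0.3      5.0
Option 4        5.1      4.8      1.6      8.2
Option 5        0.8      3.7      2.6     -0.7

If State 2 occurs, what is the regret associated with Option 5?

Best payoff under State 2 is 4.8.
Regret = 4.8 − 3.7 = 1.1.

1.1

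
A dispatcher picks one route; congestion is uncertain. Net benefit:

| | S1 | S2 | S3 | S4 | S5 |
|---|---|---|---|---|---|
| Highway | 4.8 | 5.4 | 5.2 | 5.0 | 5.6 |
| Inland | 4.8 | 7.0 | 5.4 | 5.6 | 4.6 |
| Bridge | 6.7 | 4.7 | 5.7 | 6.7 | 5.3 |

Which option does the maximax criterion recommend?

Inland

Row maxima: Highway=5.6, Inland=7.0, Bridge=6.7
Best best-case = 7.0 → Inland.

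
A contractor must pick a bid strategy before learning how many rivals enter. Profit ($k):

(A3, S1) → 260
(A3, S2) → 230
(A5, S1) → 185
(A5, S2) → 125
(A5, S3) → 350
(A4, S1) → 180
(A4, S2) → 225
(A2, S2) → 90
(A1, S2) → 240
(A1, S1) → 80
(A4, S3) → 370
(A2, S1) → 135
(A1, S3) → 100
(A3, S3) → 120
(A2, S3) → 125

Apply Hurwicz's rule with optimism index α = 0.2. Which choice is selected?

A1: 0.2·240 + 0.8·80 = 112
A2: 0.2·135 + 0.8·90 = 99
A3: 0.2·260 + 0.8·120 = 148
A4: 0.2·370 + 0.8·180 = 218
A5: 0.2·350 + 0.8·125 = 170
Highest Hurwicz score = 218 → A4.

A4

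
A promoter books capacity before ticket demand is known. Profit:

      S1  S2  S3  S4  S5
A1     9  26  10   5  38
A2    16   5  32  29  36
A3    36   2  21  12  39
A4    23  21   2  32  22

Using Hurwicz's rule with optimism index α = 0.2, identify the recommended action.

A1: 0.2·38 + 0.8·5 = 11.6
A2: 0.2·36 + 0.8·5 = 11.2
A3: 0.2·39 + 0.8·2 = 9.4
A4: 0.2·32 + 0.8·2 = 8
Highest Hurwicz score = 11.6 → A1.

A1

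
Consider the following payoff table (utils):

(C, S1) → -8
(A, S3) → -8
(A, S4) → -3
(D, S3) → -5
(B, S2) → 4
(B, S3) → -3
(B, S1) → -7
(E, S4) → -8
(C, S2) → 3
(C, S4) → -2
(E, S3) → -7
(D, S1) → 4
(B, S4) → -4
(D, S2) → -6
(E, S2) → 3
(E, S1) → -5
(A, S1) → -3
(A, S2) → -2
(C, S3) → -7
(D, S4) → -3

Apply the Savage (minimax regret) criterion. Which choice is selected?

Column bests: S1=4, S2=4, S3=-3, S4=-2.
A regrets: 7, 6, 5, 1 → max 7
B regrets: 11, 0, 0, 2 → max 11
C regrets: 12, 1, 4, 0 → max 12
D regrets: 0, 10, 2, 1 → max 10
E regrets: 9, 1, 4, 6 → max 9
Smallest max regret = 7 → A.

A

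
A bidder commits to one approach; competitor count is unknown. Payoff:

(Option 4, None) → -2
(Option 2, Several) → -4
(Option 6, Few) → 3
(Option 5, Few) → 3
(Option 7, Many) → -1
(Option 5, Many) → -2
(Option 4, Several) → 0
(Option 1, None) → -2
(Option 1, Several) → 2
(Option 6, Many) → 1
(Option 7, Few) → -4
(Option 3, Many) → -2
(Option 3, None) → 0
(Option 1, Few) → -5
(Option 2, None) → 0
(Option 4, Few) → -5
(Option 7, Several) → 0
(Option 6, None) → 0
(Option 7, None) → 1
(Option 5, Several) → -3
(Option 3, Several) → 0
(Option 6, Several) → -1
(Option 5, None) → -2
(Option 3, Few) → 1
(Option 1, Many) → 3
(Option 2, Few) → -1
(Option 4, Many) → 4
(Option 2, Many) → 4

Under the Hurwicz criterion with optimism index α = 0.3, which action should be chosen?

Option 6

Option 1: 0.3·3 + 0.7·(-5) = -2.6
Option 2: 0.3·4 + 0.7·(-4) = -1.6
Option 3: 0.3·1 + 0.7·(-2) = -1.1
Option 4: 0.3·4 + 0.7·(-5) = -2.3
Option 5: 0.3·3 + 0.7·(-3) = -1.2
Option 6: 0.3·3 + 0.7·(-1) = 0.2
Option 7: 0.3·1 + 0.7·(-4) = -2.5
Highest Hurwicz score = 0.2 → Option 6.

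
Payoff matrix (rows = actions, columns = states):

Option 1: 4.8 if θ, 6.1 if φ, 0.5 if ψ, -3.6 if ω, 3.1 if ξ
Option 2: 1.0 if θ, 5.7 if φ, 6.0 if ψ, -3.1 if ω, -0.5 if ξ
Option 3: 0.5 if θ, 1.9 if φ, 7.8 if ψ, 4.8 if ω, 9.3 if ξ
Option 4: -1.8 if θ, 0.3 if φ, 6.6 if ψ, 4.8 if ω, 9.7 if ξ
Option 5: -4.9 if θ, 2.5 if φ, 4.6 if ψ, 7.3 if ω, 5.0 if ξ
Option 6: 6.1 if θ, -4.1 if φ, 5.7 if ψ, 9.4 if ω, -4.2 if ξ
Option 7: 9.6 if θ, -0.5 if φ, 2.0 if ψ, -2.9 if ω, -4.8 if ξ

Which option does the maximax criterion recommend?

Row maxima: Option 1=6.1, Option 2=6.0, Option 3=9.3, Option 4=9.7, Option 5=7.3, Option 6=9.4, Option 7=9.6
Best best-case = 9.7 → Option 4.

Option 4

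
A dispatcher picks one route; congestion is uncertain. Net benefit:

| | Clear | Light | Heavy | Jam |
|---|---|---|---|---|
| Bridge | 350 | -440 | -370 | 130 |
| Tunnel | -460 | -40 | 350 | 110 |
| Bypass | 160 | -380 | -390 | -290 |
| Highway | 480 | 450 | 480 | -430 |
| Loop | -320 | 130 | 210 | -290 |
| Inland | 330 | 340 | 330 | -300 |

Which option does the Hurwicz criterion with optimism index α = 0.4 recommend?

Inland

Bridge: 0.4·350 + 0.6·(-440) = -124
Tunnel: 0.4·350 + 0.6·(-460) = -136
Bypass: 0.4·160 + 0.6·(-390) = -170
Highway: 0.4·480 + 0.6·(-430) = -66
Loop: 0.4·210 + 0.6·(-320) = -108
Inland: 0.4·340 + 0.6·(-300) = -44
Highest Hurwicz score = -44 → Inland.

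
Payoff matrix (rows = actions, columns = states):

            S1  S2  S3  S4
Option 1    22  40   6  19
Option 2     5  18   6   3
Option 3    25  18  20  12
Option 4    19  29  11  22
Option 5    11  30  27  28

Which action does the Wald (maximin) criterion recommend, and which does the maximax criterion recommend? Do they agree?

maximin → Option 3; maximax → Option 1 (disagree)

Row minima: Option 1=6, Option 2=3, Option 3=12, Option 4=11, Option 5=11
Best worst-case = 12 → Option 3.
Row maxima: Option 1=40, Option 2=18, Option 3=25, Option 4=29, Option 5=30
Best best-case = 40 → Option 1.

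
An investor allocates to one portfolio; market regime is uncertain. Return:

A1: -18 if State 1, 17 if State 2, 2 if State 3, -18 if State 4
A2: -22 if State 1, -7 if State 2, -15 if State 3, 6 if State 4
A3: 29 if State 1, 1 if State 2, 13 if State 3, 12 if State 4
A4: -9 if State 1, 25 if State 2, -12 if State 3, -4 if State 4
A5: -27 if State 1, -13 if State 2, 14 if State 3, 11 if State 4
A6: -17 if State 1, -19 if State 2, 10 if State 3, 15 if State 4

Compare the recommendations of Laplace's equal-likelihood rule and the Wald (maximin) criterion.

Row averages: A1=-4.25, A2=-9.5, A3=13.75, A4=0, A5=-3.75, A6=-2.75
Highest average = 13.75 → A3.
Row minima: A1=-18, A2=-22, A3=1, A4=-12, A5=-27, A6=-19
Best worst-case = 1 → A3.

laplace → A3; maximin → A3 (agree)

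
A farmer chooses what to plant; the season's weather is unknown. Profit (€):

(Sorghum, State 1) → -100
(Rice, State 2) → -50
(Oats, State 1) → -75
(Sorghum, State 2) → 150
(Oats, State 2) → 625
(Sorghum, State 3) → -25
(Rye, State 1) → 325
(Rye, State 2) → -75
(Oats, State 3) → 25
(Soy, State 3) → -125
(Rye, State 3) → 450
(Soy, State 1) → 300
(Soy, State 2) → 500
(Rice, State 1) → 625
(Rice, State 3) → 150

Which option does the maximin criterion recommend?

Row minima: Sorghum=-100, Rice=-50, Oats=-75, Rye=-75, Soy=-125
Best worst-case = -50 → Rice.

Rice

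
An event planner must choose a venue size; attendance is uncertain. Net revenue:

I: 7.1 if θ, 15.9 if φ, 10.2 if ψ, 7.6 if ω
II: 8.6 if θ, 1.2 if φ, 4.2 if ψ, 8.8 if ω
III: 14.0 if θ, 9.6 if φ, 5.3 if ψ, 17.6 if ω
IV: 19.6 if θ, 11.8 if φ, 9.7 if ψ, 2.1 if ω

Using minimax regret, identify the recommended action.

III

Column bests: θ=19.6, φ=15.9, ψ=10.2, ω=17.6.
I regrets: 12.5, 0.0, 0.0, 10.0 → max 12.5
II regrets: 11.0, 14.7, 6.0, 8.8 → max 14.7
III regrets: 5.6, 6.3, 4.9, 0.0 → max 6.3
IV regrets: 0.0, 4.1, 0.5, 15.5 → max 15.5
Smallest max regret = 6.3 → III.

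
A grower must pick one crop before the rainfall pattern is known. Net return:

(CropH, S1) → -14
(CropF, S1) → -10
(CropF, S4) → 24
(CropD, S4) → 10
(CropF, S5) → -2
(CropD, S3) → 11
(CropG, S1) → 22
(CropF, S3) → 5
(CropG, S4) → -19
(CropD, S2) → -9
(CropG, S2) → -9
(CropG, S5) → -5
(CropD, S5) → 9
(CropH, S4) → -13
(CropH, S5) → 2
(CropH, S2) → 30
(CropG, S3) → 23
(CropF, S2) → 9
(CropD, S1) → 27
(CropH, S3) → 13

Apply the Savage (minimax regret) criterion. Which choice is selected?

Column bests: S1=27, S2=30, S3=23, S4=24, S5=9.
CropF regrets: 37, 21, 18, 0, 11 → max 37
CropG regrets: 5, 39, 0, 43, 14 → max 43
CropH regrets: 41, 0, 10, 37, 7 → max 41
CropD regrets: 0, 39, 12, 14, 0 → max 39
Smallest max regret = 37 → CropF.

CropF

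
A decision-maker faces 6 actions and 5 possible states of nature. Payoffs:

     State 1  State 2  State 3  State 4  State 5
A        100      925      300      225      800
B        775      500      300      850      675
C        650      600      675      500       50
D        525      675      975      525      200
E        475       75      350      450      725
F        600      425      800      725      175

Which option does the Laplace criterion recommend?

B

Row averages: A=470, B=620, C=495, D=580, E=415, F=545
Highest average = 620 → B.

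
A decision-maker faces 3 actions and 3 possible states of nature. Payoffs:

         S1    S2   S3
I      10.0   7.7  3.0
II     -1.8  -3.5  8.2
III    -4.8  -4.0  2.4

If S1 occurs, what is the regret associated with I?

Best payoff under S1 is 10.0.
Regret = 10.0 − 10.0 = 0.0.

0.0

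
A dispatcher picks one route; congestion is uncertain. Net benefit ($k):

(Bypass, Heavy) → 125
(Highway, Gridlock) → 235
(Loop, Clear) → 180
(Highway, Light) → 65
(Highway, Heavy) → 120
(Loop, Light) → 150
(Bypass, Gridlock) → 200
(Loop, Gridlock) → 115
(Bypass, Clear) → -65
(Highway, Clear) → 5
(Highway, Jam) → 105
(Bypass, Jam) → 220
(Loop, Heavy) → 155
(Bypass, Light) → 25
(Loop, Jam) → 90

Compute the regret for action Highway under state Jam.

115

Best payoff under Jam is 220.
Regret = 220 − 105 = 115.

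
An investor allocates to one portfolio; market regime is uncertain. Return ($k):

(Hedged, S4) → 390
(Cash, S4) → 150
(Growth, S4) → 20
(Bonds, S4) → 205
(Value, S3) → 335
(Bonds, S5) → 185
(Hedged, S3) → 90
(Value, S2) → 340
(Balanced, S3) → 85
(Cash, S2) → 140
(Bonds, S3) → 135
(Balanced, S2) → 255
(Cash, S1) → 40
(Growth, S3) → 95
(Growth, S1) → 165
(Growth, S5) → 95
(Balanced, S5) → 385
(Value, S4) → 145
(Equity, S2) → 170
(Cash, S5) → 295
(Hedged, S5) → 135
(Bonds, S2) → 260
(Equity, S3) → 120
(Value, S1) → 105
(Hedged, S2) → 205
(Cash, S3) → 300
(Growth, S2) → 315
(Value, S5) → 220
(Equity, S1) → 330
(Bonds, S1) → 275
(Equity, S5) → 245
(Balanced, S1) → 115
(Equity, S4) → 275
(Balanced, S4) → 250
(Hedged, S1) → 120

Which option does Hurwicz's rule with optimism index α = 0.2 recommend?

Bonds

Cash: 0.2·300 + 0.8·40 = 92
Bonds: 0.2·275 + 0.8·135 = 163
Hedged: 0.2·390 + 0.8·90 = 150
Growth: 0.2·315 + 0.8·20 = 79
Equity: 0.2·330 + 0.8·120 = 162
Balanced: 0.2·385 + 0.8·85 = 145
Value: 0.2·340 + 0.8·105 = 152
Highest Hurwicz score = 163 → Bonds.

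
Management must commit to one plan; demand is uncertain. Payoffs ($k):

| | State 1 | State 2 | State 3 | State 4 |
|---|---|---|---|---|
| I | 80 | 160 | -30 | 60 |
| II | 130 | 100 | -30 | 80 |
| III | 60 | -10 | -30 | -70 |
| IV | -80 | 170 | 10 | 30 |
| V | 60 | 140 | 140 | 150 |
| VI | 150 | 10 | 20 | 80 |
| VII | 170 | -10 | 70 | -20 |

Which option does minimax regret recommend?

Column bests: State 1=170, State 2=170, State 3=140, State 4=150.
I regrets: 90, 10, 170, 90 → max 170
II regrets: 40, 70, 170, 70 → max 170
III regrets: 110, 180, 170, 220 → max 220
IV regrets: 250, 0, 130, 120 → max 250
V regrets: 110, 30, 0, 0 → max 110
VI regrets: 20, 160, 120, 70 → max 160
VII regrets: 0, 180, 70, 170 → max 180
Smallest max regret = 110 → V.

V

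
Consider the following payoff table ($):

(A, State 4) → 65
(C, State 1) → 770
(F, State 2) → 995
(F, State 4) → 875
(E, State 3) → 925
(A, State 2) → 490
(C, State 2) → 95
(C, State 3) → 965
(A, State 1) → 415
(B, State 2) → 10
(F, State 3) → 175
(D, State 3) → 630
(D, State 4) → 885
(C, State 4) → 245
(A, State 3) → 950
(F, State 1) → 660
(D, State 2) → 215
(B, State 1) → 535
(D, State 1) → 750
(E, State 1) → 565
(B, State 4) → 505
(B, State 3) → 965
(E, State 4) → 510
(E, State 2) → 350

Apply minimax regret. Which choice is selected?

Column bests: State 1=770, State 2=995, State 3=965, State 4=885.
A regrets: 355, 505, 15, 820 → max 820
B regrets: 235, 985, 0, 380 → max 985
C regrets: 0, 900, 0, 640 → max 900
D regrets: 20, 780, 335, 0 → max 780
E regrets: 205, 645, 40, 375 → max 645
F regrets: 110, 0, 790, 10 → max 790
Smallest max regret = 645 → E.

E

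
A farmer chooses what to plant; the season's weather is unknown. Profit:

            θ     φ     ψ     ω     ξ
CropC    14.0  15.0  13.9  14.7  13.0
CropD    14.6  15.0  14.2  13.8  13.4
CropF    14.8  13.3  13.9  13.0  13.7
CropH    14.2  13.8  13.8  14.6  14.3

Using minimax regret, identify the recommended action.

CropD

Column bests: θ=14.8, φ=15.0, ψ=14.2, ω=14.7, ξ=14.3.
CropC regrets: 0.8, 0.0, 0.3, 0.0, 1.3 → max 1.3
CropD regrets: 0.2, 0.0, 0.0, 0.9, 0.9 → max 0.9
CropF regrets: 0.0, 1.7, 0.3, 1.7, 0.6 → max 1.7
CropH regrets: 0.6, 1.2, 0.4, 0.1, 0.0 → max 1.2
Smallest max regret = 0.9 → CropD.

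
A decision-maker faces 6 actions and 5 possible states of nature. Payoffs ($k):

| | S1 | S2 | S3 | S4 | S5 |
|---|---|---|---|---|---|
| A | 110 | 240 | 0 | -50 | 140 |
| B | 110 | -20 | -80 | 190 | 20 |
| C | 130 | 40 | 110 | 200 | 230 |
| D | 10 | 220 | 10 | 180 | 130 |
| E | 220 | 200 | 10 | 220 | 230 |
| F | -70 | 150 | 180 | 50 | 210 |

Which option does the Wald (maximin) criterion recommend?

C

Row minima: A=-50, B=-80, C=40, D=10, E=10, F=-70
Best worst-case = 40 → C.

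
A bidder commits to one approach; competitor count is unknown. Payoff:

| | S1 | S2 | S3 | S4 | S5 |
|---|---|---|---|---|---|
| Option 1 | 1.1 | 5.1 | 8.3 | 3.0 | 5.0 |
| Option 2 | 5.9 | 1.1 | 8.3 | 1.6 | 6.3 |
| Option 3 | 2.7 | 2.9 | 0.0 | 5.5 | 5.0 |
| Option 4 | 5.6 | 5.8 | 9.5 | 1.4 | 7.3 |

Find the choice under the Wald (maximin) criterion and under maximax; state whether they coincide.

Row minima: Option 1=1.1, Option 2=1.1, Option 3=0.0, Option 4=1.4
Best worst-case = 1.4 → Option 4.
Row maxima: Option 1=8.3, Option 2=8.3, Option 3=5.5, Option 4=9.5
Best best-case = 9.5 → Option 4.

maximin → Option 4; maximax → Option 4 (agree)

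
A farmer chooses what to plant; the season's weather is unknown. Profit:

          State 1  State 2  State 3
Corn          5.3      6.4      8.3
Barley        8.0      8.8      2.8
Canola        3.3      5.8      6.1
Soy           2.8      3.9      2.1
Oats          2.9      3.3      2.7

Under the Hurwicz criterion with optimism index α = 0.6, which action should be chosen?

Corn

Corn: 0.6·8.3 + 0.4·5.3 = 7.1
Barley: 0.6·8.8 + 0.4·2.8 = 6.4
Canola: 0.6·6.1 + 0.4·3.3 = 4.98
Soy: 0.6·3.9 + 0.4·2.1 = 3.18
Oats: 0.6·3.3 + 0.4·2.7 = 3.06
Highest Hurwicz score = 7.1 → Corn.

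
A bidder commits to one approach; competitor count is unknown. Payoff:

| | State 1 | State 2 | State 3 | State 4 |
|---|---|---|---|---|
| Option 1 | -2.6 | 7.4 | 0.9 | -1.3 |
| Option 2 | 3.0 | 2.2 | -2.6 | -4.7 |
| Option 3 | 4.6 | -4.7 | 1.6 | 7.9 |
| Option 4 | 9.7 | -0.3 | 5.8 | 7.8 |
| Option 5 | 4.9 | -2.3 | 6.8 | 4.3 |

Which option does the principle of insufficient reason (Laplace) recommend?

Option 4

Row averages: Option 1=1.1, Option 2=-0.525, Option 3=2.35, Option 4=5.75, Option 5=3.425
Highest average = 5.75 → Option 4.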